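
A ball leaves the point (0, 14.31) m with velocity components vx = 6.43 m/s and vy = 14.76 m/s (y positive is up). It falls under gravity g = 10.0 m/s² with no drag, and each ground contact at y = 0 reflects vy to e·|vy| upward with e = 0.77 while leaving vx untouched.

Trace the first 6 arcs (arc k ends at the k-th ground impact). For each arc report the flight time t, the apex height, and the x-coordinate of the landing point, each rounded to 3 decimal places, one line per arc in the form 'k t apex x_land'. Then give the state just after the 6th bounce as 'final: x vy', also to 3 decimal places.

Arc 1: start y=14.310, vy=14.760 → t=3.721, apex=25.203, x_land=23.927, impact vy=-22.451
  bounce: vy ← 0.77·22.451 = 17.287
Arc 2: start y=0.000, vy=17.287 → t=3.457, apex=14.943, x_land=46.158, impact vy=-17.287
  bounce: vy ← 0.77·17.287 = 13.311
Arc 3: start y=0.000, vy=13.311 → t=2.662, apex=8.860, x_land=63.277, impact vy=-13.311
  bounce: vy ← 0.77·13.311 = 10.250
Arc 4: start y=0.000, vy=10.250 → t=2.050, apex=5.253, x_land=76.458, impact vy=-10.250
  bounce: vy ← 0.77·10.250 = 7.892
Arc 5: start y=0.000, vy=7.892 → t=1.578, apex=3.114, x_land=86.607, impact vy=-7.892
  bounce: vy ← 0.77·7.892 = 6.077
Arc 6: start y=0.000, vy=6.077 → t=1.215, apex=1.847, x_land=94.423, impact vy=-6.077
  bounce: vy ← 0.77·6.077 = 4.679

1 3.721 25.203 23.927
2 3.457 14.943 46.158
3 2.662 8.860 63.277
4 2.050 5.253 76.458
5 1.578 3.114 86.607
6 1.215 1.847 94.423
final: 94.423 4.679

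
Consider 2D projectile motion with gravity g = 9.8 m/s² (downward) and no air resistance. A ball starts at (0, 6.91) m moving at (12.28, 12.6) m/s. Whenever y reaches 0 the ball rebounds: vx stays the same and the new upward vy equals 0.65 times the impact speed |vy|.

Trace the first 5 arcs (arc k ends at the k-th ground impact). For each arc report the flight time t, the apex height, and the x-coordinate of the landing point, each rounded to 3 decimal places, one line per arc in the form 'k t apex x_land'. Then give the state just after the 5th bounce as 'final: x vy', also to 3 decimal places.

1 3.036 15.010 37.281
2 2.275 6.342 65.222
3 1.479 2.679 83.383
4 0.961 1.132 95.188
5 0.625 0.478 102.861
final: 102.861 1.990

Arc 1: start y=6.910, vy=12.600 → t=3.036, apex=15.010, x_land=37.281, impact vy=-17.152
  bounce: vy ← 0.65·17.152 = 11.149
Arc 2: start y=0.000, vy=11.149 → t=2.275, apex=6.342, x_land=65.222, impact vy=-11.149
  bounce: vy ← 0.65·11.149 = 7.247
Arc 3: start y=0.000, vy=7.247 → t=1.479, apex=2.679, x_land=83.383, impact vy=-7.247
  bounce: vy ← 0.65·7.247 = 4.710
Arc 4: start y=0.000, vy=4.710 → t=0.961, apex=1.132, x_land=95.188, impact vy=-4.710
  bounce: vy ← 0.65·4.710 = 3.062
Arc 5: start y=0.000, vy=3.062 → t=0.625, apex=0.478, x_land=102.861, impact vy=-3.062
  bounce: vy ← 0.65·3.062 = 1.990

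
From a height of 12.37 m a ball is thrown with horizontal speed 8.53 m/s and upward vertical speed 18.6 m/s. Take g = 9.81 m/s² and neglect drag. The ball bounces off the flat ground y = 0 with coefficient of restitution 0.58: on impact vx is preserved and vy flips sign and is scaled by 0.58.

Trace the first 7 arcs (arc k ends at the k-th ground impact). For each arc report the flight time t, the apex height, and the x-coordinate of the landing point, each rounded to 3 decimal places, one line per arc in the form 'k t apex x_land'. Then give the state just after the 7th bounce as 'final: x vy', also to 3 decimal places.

1 4.369 30.003 37.270
2 2.869 10.093 61.742
3 1.664 3.395 75.935
4 0.965 1.142 84.168
5 0.560 0.384 88.943
6 0.325 0.129 91.712
7 0.188 0.043 93.318
final: 93.318 0.536

Arc 1: start y=12.370, vy=18.600 → t=4.369, apex=30.003, x_land=37.270, impact vy=-24.262
  bounce: vy ← 0.58·24.262 = 14.072
Arc 2: start y=0.000, vy=14.072 → t=2.869, apex=10.093, x_land=61.742, impact vy=-14.072
  bounce: vy ← 0.58·14.072 = 8.162
Arc 3: start y=0.000, vy=8.162 → t=1.664, apex=3.395, x_land=75.935, impact vy=-8.162
  bounce: vy ← 0.58·8.162 = 4.734
Arc 4: start y=0.000, vy=4.734 → t=0.965, apex=1.142, x_land=84.168, impact vy=-4.734
  bounce: vy ← 0.58·4.734 = 2.746
Arc 5: start y=0.000, vy=2.746 → t=0.560, apex=0.384, x_land=88.943, impact vy=-2.746
  bounce: vy ← 0.58·2.746 = 1.592
Arc 6: start y=0.000, vy=1.592 → t=0.325, apex=0.129, x_land=91.712, impact vy=-1.592
  bounce: vy ← 0.58·1.592 = 0.924
Arc 7: start y=0.000, vy=0.924 → t=0.188, apex=0.043, x_land=93.318, impact vy=-0.924
  bounce: vy ← 0.58·0.924 = 0.536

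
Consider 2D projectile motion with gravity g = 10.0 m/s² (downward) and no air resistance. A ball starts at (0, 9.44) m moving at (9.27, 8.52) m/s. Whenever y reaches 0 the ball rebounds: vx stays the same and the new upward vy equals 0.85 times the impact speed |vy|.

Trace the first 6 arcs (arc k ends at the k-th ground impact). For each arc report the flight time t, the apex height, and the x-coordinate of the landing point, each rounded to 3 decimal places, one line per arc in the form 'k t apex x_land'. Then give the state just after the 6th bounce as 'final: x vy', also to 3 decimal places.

Arc 1: start y=9.440, vy=8.520 → t=2.469, apex=13.070, x_land=22.885, impact vy=-16.168
  bounce: vy ← 0.85·16.168 = 13.742
Arc 2: start y=0.000, vy=13.742 → t=2.748, apex=9.443, x_land=48.364, impact vy=-13.742
  bounce: vy ← 0.85·13.742 = 11.681
Arc 3: start y=0.000, vy=11.681 → t=2.336, apex=6.822, x_land=70.021, impact vy=-11.681
  bounce: vy ← 0.85·11.681 = 9.929
Arc 4: start y=0.000, vy=9.929 → t=1.986, apex=4.929, x_land=88.429, impact vy=-9.929
  bounce: vy ← 0.85·9.929 = 8.440
Arc 5: start y=0.000, vy=8.440 → t=1.688, apex=3.561, x_land=104.076, impact vy=-8.440
  bounce: vy ← 0.85·8.440 = 7.174
Arc 6: start y=0.000, vy=7.174 → t=1.435, apex=2.573, x_land=117.376, impact vy=-7.174
  bounce: vy ← 0.85·7.174 = 6.098

1 2.469 13.070 22.885
2 2.748 9.443 48.364
3 2.336 6.822 70.021
4 1.986 4.929 88.429
5 1.688 3.561 104.076
6 1.435 2.573 117.376
final: 117.376 6.098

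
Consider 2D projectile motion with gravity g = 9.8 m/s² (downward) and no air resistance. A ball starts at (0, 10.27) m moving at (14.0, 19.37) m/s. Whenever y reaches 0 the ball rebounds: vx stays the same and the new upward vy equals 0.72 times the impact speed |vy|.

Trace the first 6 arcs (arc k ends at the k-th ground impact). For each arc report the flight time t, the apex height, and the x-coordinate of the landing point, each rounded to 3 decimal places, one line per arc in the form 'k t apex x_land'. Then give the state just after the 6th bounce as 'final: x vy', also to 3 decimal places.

Arc 1: start y=10.270, vy=19.370 → t=4.427, apex=29.413, x_land=61.972, impact vy=-24.010
  bounce: vy ← 0.72·24.010 = 17.287
Arc 2: start y=0.000, vy=17.287 → t=3.528, apex=15.248, x_land=111.364, impact vy=-17.287
  bounce: vy ← 0.72·17.287 = 12.447
Arc 3: start y=0.000, vy=12.447 → t=2.540, apex=7.904, x_land=146.927, impact vy=-12.447
  bounce: vy ← 0.72·12.447 = 8.962
Arc 4: start y=0.000, vy=8.962 → t=1.829, apex=4.098, x_land=172.532, impact vy=-8.962
  bounce: vy ← 0.72·8.962 = 6.452
Arc 5: start y=0.000, vy=6.452 → t=1.317, apex=2.124, x_land=190.967, impact vy=-6.452
  bounce: vy ← 0.72·6.452 = 4.646
Arc 6: start y=0.000, vy=4.646 → t=0.948, apex=1.101, x_land=204.241, impact vy=-4.646
  bounce: vy ← 0.72·4.646 = 3.345

1 4.427 29.413 61.972
2 3.528 15.248 111.364
3 2.540 7.904 146.927
4 1.829 4.098 172.532
5 1.317 2.124 190.967
6 0.948 1.101 204.241
final: 204.241 3.345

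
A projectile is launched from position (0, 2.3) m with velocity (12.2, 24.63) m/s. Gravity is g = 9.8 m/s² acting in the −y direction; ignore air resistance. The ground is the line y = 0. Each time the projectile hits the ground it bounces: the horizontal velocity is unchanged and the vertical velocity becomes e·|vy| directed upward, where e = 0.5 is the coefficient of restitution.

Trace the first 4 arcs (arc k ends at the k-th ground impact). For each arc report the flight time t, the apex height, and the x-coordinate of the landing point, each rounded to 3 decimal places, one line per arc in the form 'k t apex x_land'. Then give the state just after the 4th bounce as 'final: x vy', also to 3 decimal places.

Arc 1: start y=2.300, vy=24.630 → t=5.118, apex=33.251, x_land=62.443, impact vy=-25.529
  bounce: vy ← 0.5·25.529 = 12.764
Arc 2: start y=0.000, vy=12.764 → t=2.605, apex=8.313, x_land=94.223, impact vy=-12.764
  bounce: vy ← 0.5·12.764 = 6.382
Arc 3: start y=0.000, vy=6.382 → t=1.302, apex=2.078, x_land=110.114, impact vy=-6.382
  bounce: vy ← 0.5·6.382 = 3.191
Arc 4: start y=0.000, vy=3.191 → t=0.651, apex=0.520, x_land=118.059, impact vy=-3.191
  bounce: vy ← 0.5·3.191 = 1.596

1 5.118 33.251 62.443
2 2.605 8.313 94.223
3 1.302 2.078 110.114
4 0.651 0.520 118.059
final: 118.059 1.596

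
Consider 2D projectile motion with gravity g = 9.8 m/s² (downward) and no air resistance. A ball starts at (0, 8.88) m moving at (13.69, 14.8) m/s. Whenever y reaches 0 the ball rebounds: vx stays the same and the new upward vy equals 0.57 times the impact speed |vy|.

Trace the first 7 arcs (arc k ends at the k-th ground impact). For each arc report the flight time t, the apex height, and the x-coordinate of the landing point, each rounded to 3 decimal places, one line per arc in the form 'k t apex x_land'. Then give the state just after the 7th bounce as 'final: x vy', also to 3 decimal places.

Arc 1: start y=8.880, vy=14.800 → t=3.533, apex=20.056, x_land=48.371, impact vy=-19.826
  bounce: vy ← 0.57·19.826 = 11.301
Arc 2: start y=0.000, vy=11.301 → t=2.306, apex=6.516, x_land=79.945, impact vy=-11.301
  bounce: vy ← 0.57·11.301 = 6.442
Arc 3: start y=0.000, vy=6.442 → t=1.315, apex=2.117, x_land=97.942, impact vy=-6.442
  bounce: vy ← 0.57·6.442 = 3.672
Arc 4: start y=0.000, vy=3.672 → t=0.749, apex=0.688, x_land=108.200, impact vy=-3.672
  bounce: vy ← 0.57·3.672 = 2.093
Arc 5: start y=0.000, vy=2.093 → t=0.427, apex=0.223, x_land=114.048, impact vy=-2.093
  bounce: vy ← 0.57·2.093 = 1.193
Arc 6: start y=0.000, vy=1.193 → t=0.243, apex=0.073, x_land=117.380, impact vy=-1.193
  bounce: vy ← 0.57·1.193 = 0.680
Arc 7: start y=0.000, vy=0.680 → t=0.139, apex=0.024, x_land=119.280, impact vy=-0.680
  bounce: vy ← 0.57·0.680 = 0.388

1 3.533 20.056 48.371
2 2.306 6.516 79.945
3 1.315 2.117 97.942
4 0.749 0.688 108.200
5 0.427 0.223 114.048
6 0.243 0.073 117.380
7 0.139 0.024 119.280
final: 119.280 0.388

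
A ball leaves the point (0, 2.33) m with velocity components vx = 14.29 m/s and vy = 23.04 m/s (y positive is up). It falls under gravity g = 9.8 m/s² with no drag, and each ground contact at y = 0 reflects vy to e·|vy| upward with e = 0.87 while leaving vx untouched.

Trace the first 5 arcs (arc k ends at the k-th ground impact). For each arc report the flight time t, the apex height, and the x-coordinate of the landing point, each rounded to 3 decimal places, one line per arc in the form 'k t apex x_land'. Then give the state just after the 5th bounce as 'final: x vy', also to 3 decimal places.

1 4.801 29.414 68.607
2 4.263 22.263 129.527
3 3.709 16.851 182.528
4 3.227 12.755 228.638
5 2.807 9.654 268.754
final: 268.754 11.967

Arc 1: start y=2.330, vy=23.040 → t=4.801, apex=29.414, x_land=68.607, impact vy=-24.011
  bounce: vy ← 0.87·24.011 = 20.889
Arc 2: start y=0.000, vy=20.889 → t=4.263, apex=22.263, x_land=129.527, impact vy=-20.889
  bounce: vy ← 0.87·20.889 = 18.174
Arc 3: start y=0.000, vy=18.174 → t=3.709, apex=16.851, x_land=182.528, impact vy=-18.174
  bounce: vy ← 0.87·18.174 = 15.811
Arc 4: start y=0.000, vy=15.811 → t=3.227, apex=12.755, x_land=228.638, impact vy=-15.811
  bounce: vy ← 0.87·15.811 = 13.756
Arc 5: start y=0.000, vy=13.756 → t=2.807, apex=9.654, x_land=268.754, impact vy=-13.756
  bounce: vy ← 0.87·13.756 = 11.967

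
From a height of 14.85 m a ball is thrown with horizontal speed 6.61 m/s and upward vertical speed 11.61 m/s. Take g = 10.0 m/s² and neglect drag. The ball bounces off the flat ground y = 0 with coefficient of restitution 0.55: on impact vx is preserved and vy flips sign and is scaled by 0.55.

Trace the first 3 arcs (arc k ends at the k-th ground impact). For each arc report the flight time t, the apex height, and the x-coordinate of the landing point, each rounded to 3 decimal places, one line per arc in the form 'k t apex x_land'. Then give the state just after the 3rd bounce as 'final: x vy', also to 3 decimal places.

Arc 1: start y=14.850, vy=11.610 → t=3.239, apex=21.590, x_land=21.410, impact vy=-20.780
  bounce: vy ← 0.55·20.780 = 11.429
Arc 2: start y=0.000, vy=11.429 → t=2.286, apex=6.531, x_land=36.518, impact vy=-11.429
  bounce: vy ← 0.55·11.429 = 6.286
Arc 3: start y=0.000, vy=6.286 → t=1.257, apex=1.976, x_land=44.828, impact vy=-6.286
  bounce: vy ← 0.55·6.286 = 3.457

1 3.239 21.590 21.410
2 2.286 6.531 36.518
3 1.257 1.976 44.828
final: 44.828 3.457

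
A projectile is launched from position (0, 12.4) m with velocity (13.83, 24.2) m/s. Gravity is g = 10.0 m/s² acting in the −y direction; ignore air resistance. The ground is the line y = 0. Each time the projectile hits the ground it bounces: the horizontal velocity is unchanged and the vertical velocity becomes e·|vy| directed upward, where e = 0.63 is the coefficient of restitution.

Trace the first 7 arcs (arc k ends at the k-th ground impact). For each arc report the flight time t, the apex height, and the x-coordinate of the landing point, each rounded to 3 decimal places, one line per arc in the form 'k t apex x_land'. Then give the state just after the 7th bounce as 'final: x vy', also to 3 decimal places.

Arc 1: start y=12.400, vy=24.200 → t=5.307, apex=41.682, x_land=73.400, impact vy=-28.873
  bounce: vy ← 0.63·28.873 = 18.190
Arc 2: start y=0.000, vy=18.190 → t=3.638, apex=16.544, x_land=123.713, impact vy=-18.190
  bounce: vy ← 0.63·18.190 = 11.460
Arc 3: start y=0.000, vy=11.460 → t=2.292, apex=6.566, x_land=155.410, impact vy=-11.460
  bounce: vy ← 0.63·11.460 = 7.220
Arc 4: start y=0.000, vy=7.220 → t=1.444, apex=2.606, x_land=175.380, impact vy=-7.220
  bounce: vy ← 0.63·7.220 = 4.548
Arc 5: start y=0.000, vy=4.548 → t=0.910, apex=1.034, x_land=187.960, impact vy=-4.548
  bounce: vy ← 0.63·4.548 = 2.865
Arc 6: start y=0.000, vy=2.865 → t=0.573, apex=0.411, x_land=195.886, impact vy=-2.865
  bounce: vy ← 0.63·2.865 = 1.805
Arc 7: start y=0.000, vy=1.805 → t=0.361, apex=0.163, x_land=200.879, impact vy=-1.805
  bounce: vy ← 0.63·1.805 = 1.137

1 5.307 41.682 73.400
2 3.638 16.544 123.713
3 2.292 6.566 155.410
4 1.444 2.606 175.380
5 0.910 1.034 187.960
6 0.573 0.411 195.886
7 0.361 0.163 200.879
final: 200.879 1.137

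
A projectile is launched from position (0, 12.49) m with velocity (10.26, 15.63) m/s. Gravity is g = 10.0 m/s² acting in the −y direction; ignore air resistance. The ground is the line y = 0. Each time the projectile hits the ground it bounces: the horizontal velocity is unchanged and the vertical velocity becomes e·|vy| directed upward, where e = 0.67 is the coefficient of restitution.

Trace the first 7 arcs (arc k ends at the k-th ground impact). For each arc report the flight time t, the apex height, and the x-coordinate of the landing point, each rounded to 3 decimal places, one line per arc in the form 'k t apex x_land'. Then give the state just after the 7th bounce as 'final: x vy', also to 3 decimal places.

1 3.786 24.705 38.843
2 2.979 11.090 69.403
3 1.996 4.978 89.878
4 1.337 2.235 103.597
5 0.896 1.003 112.788
6 0.600 0.450 118.947
7 0.402 0.202 123.073
final: 123.073 1.347

Arc 1: start y=12.490, vy=15.630 → t=3.786, apex=24.705, x_land=38.843, impact vy=-22.228
  bounce: vy ← 0.67·22.228 = 14.893
Arc 2: start y=0.000, vy=14.893 → t=2.979, apex=11.090, x_land=69.403, impact vy=-14.893
  bounce: vy ← 0.67·14.893 = 9.978
Arc 3: start y=0.000, vy=9.978 → t=1.996, apex=4.978, x_land=89.878, impact vy=-9.978
  bounce: vy ← 0.67·9.978 = 6.685
Arc 4: start y=0.000, vy=6.685 → t=1.337, apex=2.235, x_land=103.597, impact vy=-6.685
  bounce: vy ← 0.67·6.685 = 4.479
Arc 5: start y=0.000, vy=4.479 → t=0.896, apex=1.003, x_land=112.788, impact vy=-4.479
  bounce: vy ← 0.67·4.479 = 3.001
Arc 6: start y=0.000, vy=3.001 → t=0.600, apex=0.450, x_land=118.947, impact vy=-3.001
  bounce: vy ← 0.67·3.001 = 2.011
Arc 7: start y=0.000, vy=2.011 → t=0.402, apex=0.202, x_land=123.073, impact vy=-2.011
  bounce: vy ← 0.67·2.011 = 1.347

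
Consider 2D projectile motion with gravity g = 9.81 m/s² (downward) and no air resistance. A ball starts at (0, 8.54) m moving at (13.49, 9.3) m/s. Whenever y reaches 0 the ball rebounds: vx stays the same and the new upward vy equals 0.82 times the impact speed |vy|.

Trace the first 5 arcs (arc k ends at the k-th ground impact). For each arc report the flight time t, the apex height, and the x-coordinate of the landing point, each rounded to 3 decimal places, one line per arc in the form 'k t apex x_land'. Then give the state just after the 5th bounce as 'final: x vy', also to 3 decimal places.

1 2.573 12.948 34.707
2 2.665 8.706 70.652
3 2.185 5.854 100.127
4 1.792 3.936 124.297
5 1.469 2.647 144.116
final: 144.116 5.909

Arc 1: start y=8.540, vy=9.300 → t=2.573, apex=12.948, x_land=34.707, impact vy=-15.939
  bounce: vy ← 0.82·15.939 = 13.070
Arc 2: start y=0.000, vy=13.070 → t=2.665, apex=8.706, x_land=70.652, impact vy=-13.070
  bounce: vy ← 0.82·13.070 = 10.717
Arc 3: start y=0.000, vy=10.717 → t=2.185, apex=5.854, x_land=100.127, impact vy=-10.717
  bounce: vy ← 0.82·10.717 = 8.788
Arc 4: start y=0.000, vy=8.788 → t=1.792, apex=3.936, x_land=124.297, impact vy=-8.788
  bounce: vy ← 0.82·8.788 = 7.206
Arc 5: start y=0.000, vy=7.206 → t=1.469, apex=2.647, x_land=144.116, impact vy=-7.206
  bounce: vy ← 0.82·7.206 = 5.909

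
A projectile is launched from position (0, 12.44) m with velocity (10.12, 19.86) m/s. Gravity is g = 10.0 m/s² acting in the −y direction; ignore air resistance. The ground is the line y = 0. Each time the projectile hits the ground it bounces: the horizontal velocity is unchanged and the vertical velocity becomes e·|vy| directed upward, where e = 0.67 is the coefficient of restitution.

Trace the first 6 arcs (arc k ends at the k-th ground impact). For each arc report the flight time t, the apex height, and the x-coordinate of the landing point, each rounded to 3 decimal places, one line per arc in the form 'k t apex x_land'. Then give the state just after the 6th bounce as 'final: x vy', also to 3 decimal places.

Arc 1: start y=12.440, vy=19.860 → t=4.522, apex=32.161, x_land=45.764, impact vy=-25.362
  bounce: vy ← 0.67·25.362 = 16.992
Arc 2: start y=0.000, vy=16.992 → t=3.398, apex=14.437, x_land=80.157, impact vy=-16.992
  bounce: vy ← 0.67·16.992 = 11.385
Arc 3: start y=0.000, vy=11.385 → t=2.277, apex=6.481, x_land=103.200, impact vy=-11.385
  bounce: vy ← 0.67·11.385 = 7.628
Arc 4: start y=0.000, vy=7.628 → t=1.526, apex=2.909, x_land=118.639, impact vy=-7.628
  bounce: vy ← 0.67·7.628 = 5.111
Arc 5: start y=0.000, vy=5.111 → t=1.022, apex=1.306, x_land=128.983, impact vy=-5.111
  bounce: vy ← 0.67·5.111 = 3.424
Arc 6: start y=0.000, vy=3.424 → t=0.685, apex=0.586, x_land=135.913, impact vy=-3.424
  bounce: vy ← 0.67·3.424 = 2.294

1 4.522 32.161 45.764
2 3.398 14.437 80.157
3 2.277 6.481 103.200
4 1.526 2.909 118.639
5 1.022 1.306 128.983
6 0.685 0.586 135.913
final: 135.913 2.294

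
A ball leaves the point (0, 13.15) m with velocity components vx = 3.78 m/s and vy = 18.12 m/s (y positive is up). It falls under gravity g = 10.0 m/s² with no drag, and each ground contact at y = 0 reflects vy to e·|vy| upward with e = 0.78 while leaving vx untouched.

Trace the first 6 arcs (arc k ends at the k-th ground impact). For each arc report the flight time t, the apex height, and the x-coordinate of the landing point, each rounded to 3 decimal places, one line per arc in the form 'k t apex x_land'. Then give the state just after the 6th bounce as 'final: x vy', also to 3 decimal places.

1 4.244 29.567 16.041
2 3.794 17.988 30.381
3 2.959 10.944 41.566
4 2.308 6.658 50.290
5 1.800 4.051 57.095
6 1.404 2.465 62.402
final: 62.402 5.476

Arc 1: start y=13.150, vy=18.120 → t=4.244, apex=29.567, x_land=16.041, impact vy=-24.317
  bounce: vy ← 0.78·24.317 = 18.968
Arc 2: start y=0.000, vy=18.968 → t=3.794, apex=17.988, x_land=30.381, impact vy=-18.968
  bounce: vy ← 0.78·18.968 = 14.795
Arc 3: start y=0.000, vy=14.795 → t=2.959, apex=10.944, x_land=41.566, impact vy=-14.795
  bounce: vy ← 0.78·14.795 = 11.540
Arc 4: start y=0.000, vy=11.540 → t=2.308, apex=6.658, x_land=50.290, impact vy=-11.540
  bounce: vy ← 0.78·11.540 = 9.001
Arc 5: start y=0.000, vy=9.001 → t=1.800, apex=4.051, x_land=57.095, impact vy=-9.001
  bounce: vy ← 0.78·9.001 = 7.021
Arc 6: start y=0.000, vy=7.021 → t=1.404, apex=2.465, x_land=62.402, impact vy=-7.021
  bounce: vy ← 0.78·7.021 = 5.476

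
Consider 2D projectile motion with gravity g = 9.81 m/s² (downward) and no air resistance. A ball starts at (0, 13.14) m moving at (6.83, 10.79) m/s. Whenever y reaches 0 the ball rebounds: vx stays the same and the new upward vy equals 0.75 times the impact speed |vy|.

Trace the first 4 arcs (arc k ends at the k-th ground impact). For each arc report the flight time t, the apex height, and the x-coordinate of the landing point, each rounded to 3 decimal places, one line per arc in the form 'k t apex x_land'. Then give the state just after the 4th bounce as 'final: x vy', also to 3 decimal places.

1 3.072 19.074 20.981
2 2.958 10.729 41.184
3 2.218 6.035 56.336
4 1.664 3.395 67.700
final: 67.700 6.121

Arc 1: start y=13.140, vy=10.790 → t=3.072, apex=19.074, x_land=20.981, impact vy=-19.345
  bounce: vy ← 0.75·19.345 = 14.509
Arc 2: start y=0.000, vy=14.509 → t=2.958, apex=10.729, x_land=41.184, impact vy=-14.509
  bounce: vy ← 0.75·14.509 = 10.882
Arc 3: start y=0.000, vy=10.882 → t=2.218, apex=6.035, x_land=56.336, impact vy=-10.882
  bounce: vy ← 0.75·10.882 = 8.161
Arc 4: start y=0.000, vy=8.161 → t=1.664, apex=3.395, x_land=67.700, impact vy=-8.161
  bounce: vy ← 0.75·8.161 = 6.121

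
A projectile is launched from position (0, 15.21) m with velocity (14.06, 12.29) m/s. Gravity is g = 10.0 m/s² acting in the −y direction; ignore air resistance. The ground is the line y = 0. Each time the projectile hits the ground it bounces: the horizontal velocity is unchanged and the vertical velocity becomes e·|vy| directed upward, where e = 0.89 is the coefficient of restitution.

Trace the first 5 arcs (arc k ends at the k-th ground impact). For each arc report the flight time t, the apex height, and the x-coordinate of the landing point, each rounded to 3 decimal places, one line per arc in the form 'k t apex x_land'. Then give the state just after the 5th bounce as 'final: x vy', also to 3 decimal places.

1 3.363 22.762 47.279
2 3.798 18.030 100.677
3 3.380 14.282 148.202
4 3.008 11.312 190.498
5 2.677 8.961 228.143
final: 228.143 11.914

Arc 1: start y=15.210, vy=12.290 → t=3.363, apex=22.762, x_land=47.279, impact vy=-21.336
  bounce: vy ← 0.89·21.336 = 18.989
Arc 2: start y=0.000, vy=18.989 → t=3.798, apex=18.030, x_land=100.677, impact vy=-18.989
  bounce: vy ← 0.89·18.989 = 16.901
Arc 3: start y=0.000, vy=16.901 → t=3.380, apex=14.282, x_land=148.202, impact vy=-16.901
  bounce: vy ← 0.89·16.901 = 15.042
Arc 4: start y=0.000, vy=15.042 → t=3.008, apex=11.312, x_land=190.498, impact vy=-15.042
  bounce: vy ← 0.89·15.042 = 13.387
Arc 5: start y=0.000, vy=13.387 → t=2.677, apex=8.961, x_land=228.143, impact vy=-13.387
  bounce: vy ← 0.89·13.387 = 11.914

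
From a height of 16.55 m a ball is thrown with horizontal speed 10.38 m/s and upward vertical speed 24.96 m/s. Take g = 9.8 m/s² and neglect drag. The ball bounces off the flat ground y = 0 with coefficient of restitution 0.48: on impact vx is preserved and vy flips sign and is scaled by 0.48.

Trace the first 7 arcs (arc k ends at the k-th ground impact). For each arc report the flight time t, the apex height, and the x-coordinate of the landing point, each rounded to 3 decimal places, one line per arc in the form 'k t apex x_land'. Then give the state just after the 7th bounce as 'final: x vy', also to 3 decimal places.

Arc 1: start y=16.550, vy=24.960 → t=5.688, apex=48.336, x_land=59.038, impact vy=-30.780
  bounce: vy ← 0.48·30.780 = 14.774
Arc 2: start y=0.000, vy=14.774 → t=3.015, apex=11.137, x_land=90.336, impact vy=-14.774
  bounce: vy ← 0.48·14.774 = 7.092
Arc 3: start y=0.000, vy=7.092 → t=1.447, apex=2.566, x_land=105.358, impact vy=-7.092
  bounce: vy ← 0.48·7.092 = 3.404
Arc 4: start y=0.000, vy=3.404 → t=0.695, apex=0.591, x_land=112.569, impact vy=-3.404
  bounce: vy ← 0.48·3.404 = 1.634
Arc 5: start y=0.000, vy=1.634 → t=0.333, apex=0.136, x_land=116.030, impact vy=-1.634
  bounce: vy ← 0.48·1.634 = 0.784
Arc 6: start y=0.000, vy=0.784 → t=0.160, apex=0.031, x_land=117.692, impact vy=-0.784
  bounce: vy ← 0.48·0.784 = 0.376
Arc 7: start y=0.000, vy=0.376 → t=0.077, apex=0.007, x_land=118.489, impact vy=-0.376
  bounce: vy ← 0.48·0.376 = 0.181

1 5.688 48.336 59.038
2 3.015 11.137 90.336
3 1.447 2.566 105.358
4 0.695 0.591 112.569
5 0.333 0.136 116.030
6 0.160 0.031 117.692
7 0.077 0.007 118.489
final: 118.489 0.181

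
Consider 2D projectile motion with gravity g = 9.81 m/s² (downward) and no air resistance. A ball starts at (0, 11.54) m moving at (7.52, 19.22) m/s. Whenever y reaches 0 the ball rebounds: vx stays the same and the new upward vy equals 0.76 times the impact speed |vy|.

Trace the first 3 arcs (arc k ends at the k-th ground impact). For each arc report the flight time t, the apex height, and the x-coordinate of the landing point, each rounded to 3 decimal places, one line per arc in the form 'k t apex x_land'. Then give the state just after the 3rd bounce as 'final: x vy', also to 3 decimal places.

1 4.447 30.368 33.445
2 3.782 17.541 61.886
3 2.874 10.131 83.502
final: 83.502 10.715

Arc 1: start y=11.540, vy=19.220 → t=4.447, apex=30.368, x_land=33.445, impact vy=-24.409
  bounce: vy ← 0.76·24.409 = 18.551
Arc 2: start y=0.000, vy=18.551 → t=3.782, apex=17.541, x_land=61.886, impact vy=-18.551
  bounce: vy ← 0.76·18.551 = 14.099
Arc 3: start y=0.000, vy=14.099 → t=2.874, apex=10.131, x_land=83.502, impact vy=-14.099
  bounce: vy ← 0.76·14.099 = 10.715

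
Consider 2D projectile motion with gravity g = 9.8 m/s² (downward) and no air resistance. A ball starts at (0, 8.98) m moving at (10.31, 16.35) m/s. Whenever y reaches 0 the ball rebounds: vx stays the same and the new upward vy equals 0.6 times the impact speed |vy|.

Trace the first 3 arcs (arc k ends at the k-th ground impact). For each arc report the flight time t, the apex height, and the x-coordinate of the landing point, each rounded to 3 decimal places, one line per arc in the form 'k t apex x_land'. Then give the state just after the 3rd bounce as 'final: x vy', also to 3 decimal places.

Arc 1: start y=8.980, vy=16.350 → t=3.817, apex=22.619, x_land=39.352, impact vy=-21.055
  bounce: vy ← 0.6·21.055 = 12.633
Arc 2: start y=0.000, vy=12.633 → t=2.578, apex=8.143, x_land=65.933, impact vy=-12.633
  bounce: vy ← 0.6·12.633 = 7.580
Arc 3: start y=0.000, vy=7.580 → t=1.547, apex=2.931, x_land=81.882, impact vy=-7.580
  bounce: vy ← 0.6·7.580 = 4.548

1 3.817 22.619 39.352
2 2.578 8.143 65.933
3 1.547 2.931 81.882
final: 81.882 4.548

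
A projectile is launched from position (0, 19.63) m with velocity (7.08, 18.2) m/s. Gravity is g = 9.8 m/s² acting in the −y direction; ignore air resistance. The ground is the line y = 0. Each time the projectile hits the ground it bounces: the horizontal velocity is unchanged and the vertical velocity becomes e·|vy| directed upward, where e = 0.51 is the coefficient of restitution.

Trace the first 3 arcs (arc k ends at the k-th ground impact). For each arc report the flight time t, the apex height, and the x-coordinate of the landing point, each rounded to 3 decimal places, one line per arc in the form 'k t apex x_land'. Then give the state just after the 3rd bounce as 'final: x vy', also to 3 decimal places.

Arc 1: start y=19.630, vy=18.200 → t=4.588, apex=36.530, x_land=32.480, impact vy=-26.758
  bounce: vy ← 0.51·26.758 = 13.647
Arc 2: start y=0.000, vy=13.647 → t=2.785, apex=9.501, x_land=52.198, impact vy=-13.647
  bounce: vy ← 0.51·13.647 = 6.960
Arc 3: start y=0.000, vy=6.960 → t=1.420, apex=2.471, x_land=62.254, impact vy=-6.960
  bounce: vy ← 0.51·6.960 = 3.549

1 4.588 36.530 32.480
2 2.785 9.501 52.198
3 1.420 2.471 62.254
final: 62.254 3.549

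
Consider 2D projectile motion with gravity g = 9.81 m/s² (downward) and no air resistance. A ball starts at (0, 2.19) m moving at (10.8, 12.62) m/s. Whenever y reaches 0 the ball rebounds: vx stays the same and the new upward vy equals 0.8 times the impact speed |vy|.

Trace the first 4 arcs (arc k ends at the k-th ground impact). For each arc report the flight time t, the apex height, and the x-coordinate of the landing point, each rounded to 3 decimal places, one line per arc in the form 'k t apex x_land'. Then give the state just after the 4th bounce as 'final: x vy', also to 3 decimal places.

1 2.736 10.307 29.550
2 2.319 6.597 54.599
3 1.856 4.222 74.639
4 1.484 2.702 90.670
final: 90.670 5.825

Arc 1: start y=2.190, vy=12.620 → t=2.736, apex=10.307, x_land=29.550, impact vy=-14.221
  bounce: vy ← 0.8·14.221 = 11.377
Arc 2: start y=0.000, vy=11.377 → t=2.319, apex=6.597, x_land=54.599, impact vy=-11.377
  bounce: vy ← 0.8·11.377 = 9.101
Arc 3: start y=0.000, vy=9.101 → t=1.856, apex=4.222, x_land=74.639, impact vy=-9.101
  bounce: vy ← 0.8·9.101 = 7.281
Arc 4: start y=0.000, vy=7.281 → t=1.484, apex=2.702, x_land=90.670, impact vy=-7.281
  bounce: vy ← 0.8·7.281 = 5.825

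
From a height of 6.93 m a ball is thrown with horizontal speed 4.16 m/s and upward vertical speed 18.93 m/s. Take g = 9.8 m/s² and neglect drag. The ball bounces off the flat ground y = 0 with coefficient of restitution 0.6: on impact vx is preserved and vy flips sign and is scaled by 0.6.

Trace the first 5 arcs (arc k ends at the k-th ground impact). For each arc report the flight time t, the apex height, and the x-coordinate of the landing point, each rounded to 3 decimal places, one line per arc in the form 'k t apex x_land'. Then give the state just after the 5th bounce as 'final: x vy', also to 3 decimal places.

1 4.200 25.213 17.472
2 2.722 9.077 28.796
3 1.633 3.268 35.590
4 0.980 1.176 39.666
5 0.588 0.423 42.112
final: 42.112 1.729

Arc 1: start y=6.930, vy=18.930 → t=4.200, apex=25.213, x_land=17.472, impact vy=-22.230
  bounce: vy ← 0.6·22.230 = 13.338
Arc 2: start y=0.000, vy=13.338 → t=2.722, apex=9.077, x_land=28.796, impact vy=-13.338
  bounce: vy ← 0.6·13.338 = 8.003
Arc 3: start y=0.000, vy=8.003 → t=1.633, apex=3.268, x_land=35.590, impact vy=-8.003
  bounce: vy ← 0.6·8.003 = 4.802
Arc 4: start y=0.000, vy=4.802 → t=0.980, apex=1.176, x_land=39.666, impact vy=-4.802
  bounce: vy ← 0.6·4.802 = 2.881
Arc 5: start y=0.000, vy=2.881 → t=0.588, apex=0.423, x_land=42.112, impact vy=-2.881
  bounce: vy ← 0.6·2.881 = 1.729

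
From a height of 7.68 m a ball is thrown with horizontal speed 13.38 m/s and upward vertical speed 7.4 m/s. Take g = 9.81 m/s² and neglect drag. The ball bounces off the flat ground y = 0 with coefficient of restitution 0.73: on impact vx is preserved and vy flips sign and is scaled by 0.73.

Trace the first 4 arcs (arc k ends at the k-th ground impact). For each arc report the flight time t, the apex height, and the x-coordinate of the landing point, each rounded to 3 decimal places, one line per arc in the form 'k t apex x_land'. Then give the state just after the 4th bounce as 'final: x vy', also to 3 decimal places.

1 2.215 10.471 29.642
2 2.133 5.580 58.184
3 1.557 2.974 79.020
4 1.137 1.585 94.230
final: 94.230 4.070

Arc 1: start y=7.680, vy=7.400 → t=2.215, apex=10.471, x_land=29.642, impact vy=-14.333
  bounce: vy ← 0.73·14.333 = 10.463
Arc 2: start y=0.000, vy=10.463 → t=2.133, apex=5.580, x_land=58.184, impact vy=-10.463
  bounce: vy ← 0.73·10.463 = 7.638
Arc 3: start y=0.000, vy=7.638 → t=1.557, apex=2.974, x_land=79.020, impact vy=-7.638
  bounce: vy ← 0.73·7.638 = 5.576
Arc 4: start y=0.000, vy=5.576 → t=1.137, apex=1.585, x_land=94.230, impact vy=-5.576
  bounce: vy ← 0.73·5.576 = 4.070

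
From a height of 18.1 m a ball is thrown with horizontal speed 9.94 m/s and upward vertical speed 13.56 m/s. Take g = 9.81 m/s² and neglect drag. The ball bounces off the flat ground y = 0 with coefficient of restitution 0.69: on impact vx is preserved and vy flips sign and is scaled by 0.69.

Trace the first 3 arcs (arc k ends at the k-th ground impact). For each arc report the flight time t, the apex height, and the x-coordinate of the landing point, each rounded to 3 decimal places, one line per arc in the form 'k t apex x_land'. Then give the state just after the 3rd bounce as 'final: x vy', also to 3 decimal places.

1 3.749 27.472 37.264
2 3.266 13.079 69.727
3 2.253 6.227 92.126
final: 92.126 7.627

Arc 1: start y=18.100, vy=13.560 → t=3.749, apex=27.472, x_land=37.264, impact vy=-23.216
  bounce: vy ← 0.69·23.216 = 16.019
Arc 2: start y=0.000, vy=16.019 → t=3.266, apex=13.079, x_land=69.727, impact vy=-16.019
  bounce: vy ← 0.69·16.019 = 11.053
Arc 3: start y=0.000, vy=11.053 → t=2.253, apex=6.227, x_land=92.126, impact vy=-11.053
  bounce: vy ← 0.69·11.053 = 7.627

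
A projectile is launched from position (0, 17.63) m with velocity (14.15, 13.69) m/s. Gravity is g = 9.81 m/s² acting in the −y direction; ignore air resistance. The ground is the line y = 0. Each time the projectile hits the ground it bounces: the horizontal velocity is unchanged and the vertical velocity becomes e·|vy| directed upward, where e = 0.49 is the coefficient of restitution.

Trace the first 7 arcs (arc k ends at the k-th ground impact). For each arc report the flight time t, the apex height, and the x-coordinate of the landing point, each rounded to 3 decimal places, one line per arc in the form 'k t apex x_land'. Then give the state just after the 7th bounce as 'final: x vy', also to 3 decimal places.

1 3.750 27.182 53.057
2 2.307 6.526 85.701
3 1.130 1.567 101.697
4 0.554 0.376 109.535
5 0.271 0.090 113.375
6 0.133 0.022 115.257
7 0.065 0.005 116.179
final: 116.179 0.157

Arc 1: start y=17.630, vy=13.690 → t=3.750, apex=27.182, x_land=53.057, impact vy=-23.094
  bounce: vy ← 0.49·23.094 = 11.316
Arc 2: start y=0.000, vy=11.316 → t=2.307, apex=6.526, x_land=85.701, impact vy=-11.316
  bounce: vy ← 0.49·11.316 = 5.545
Arc 3: start y=0.000, vy=5.545 → t=1.130, apex=1.567, x_land=101.697, impact vy=-5.545
  bounce: vy ← 0.49·5.545 = 2.717
Arc 4: start y=0.000, vy=2.717 → t=0.554, apex=0.376, x_land=109.535, impact vy=-2.717
  bounce: vy ← 0.49·2.717 = 1.331
Arc 5: start y=0.000, vy=1.331 → t=0.271, apex=0.090, x_land=113.375, impact vy=-1.331
  bounce: vy ← 0.49·1.331 = 0.652
Arc 6: start y=0.000, vy=0.652 → t=0.133, apex=0.022, x_land=115.257, impact vy=-0.652
  bounce: vy ← 0.49·0.652 = 0.320
Arc 7: start y=0.000, vy=0.320 → t=0.065, apex=0.005, x_land=116.179, impact vy=-0.320
  bounce: vy ← 0.49·0.320 = 0.157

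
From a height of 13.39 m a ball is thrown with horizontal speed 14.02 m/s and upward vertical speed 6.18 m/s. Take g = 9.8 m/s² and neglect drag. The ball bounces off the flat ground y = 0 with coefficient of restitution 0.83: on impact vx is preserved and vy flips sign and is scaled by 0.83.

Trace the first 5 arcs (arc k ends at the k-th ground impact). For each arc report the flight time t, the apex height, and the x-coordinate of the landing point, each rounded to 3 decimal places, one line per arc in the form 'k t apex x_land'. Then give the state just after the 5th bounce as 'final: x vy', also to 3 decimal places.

Arc 1: start y=13.390, vy=6.180 → t=2.400, apex=15.339, x_land=33.646, impact vy=-17.339
  bounce: vy ← 0.83·17.339 = 14.391
Arc 2: start y=0.000, vy=14.391 → t=2.937, apex=10.567, x_land=74.823, impact vy=-14.391
  bounce: vy ← 0.83·14.391 = 11.945
Arc 3: start y=0.000, vy=11.945 → t=2.438, apex=7.279, x_land=109.000, impact vy=-11.945
  bounce: vy ← 0.83·11.945 = 9.914
Arc 4: start y=0.000, vy=9.914 → t=2.023, apex=5.015, x_land=137.366, impact vy=-9.914
  bounce: vy ← 0.83·9.914 = 8.229
Arc 5: start y=0.000, vy=8.229 → t=1.679, apex=3.455, x_land=160.910, impact vy=-8.229
  bounce: vy ← 0.83·8.229 = 6.830

1 2.400 15.339 33.646
2 2.937 10.567 74.823
3 2.438 7.279 109.000
4 2.023 5.015 137.366
5 1.679 3.455 160.910
final: 160.910 6.830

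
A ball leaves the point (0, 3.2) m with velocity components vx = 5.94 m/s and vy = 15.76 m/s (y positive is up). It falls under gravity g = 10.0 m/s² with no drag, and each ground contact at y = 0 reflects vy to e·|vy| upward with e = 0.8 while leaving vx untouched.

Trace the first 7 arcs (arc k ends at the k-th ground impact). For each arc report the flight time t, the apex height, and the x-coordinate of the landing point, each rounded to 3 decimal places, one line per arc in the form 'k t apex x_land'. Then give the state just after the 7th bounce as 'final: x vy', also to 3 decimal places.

1 3.343 15.619 19.860
2 2.828 9.996 36.657
3 2.262 6.397 50.096
4 1.810 4.094 60.846
5 1.448 2.620 69.446
6 1.158 1.677 76.327
7 0.927 1.073 81.831
final: 81.831 3.707

Arc 1: start y=3.200, vy=15.760 → t=3.343, apex=15.619, x_land=19.860, impact vy=-17.674
  bounce: vy ← 0.8·17.674 = 14.139
Arc 2: start y=0.000, vy=14.139 → t=2.828, apex=9.996, x_land=36.657, impact vy=-14.139
  bounce: vy ← 0.8·14.139 = 11.311
Arc 3: start y=0.000, vy=11.311 → t=2.262, apex=6.397, x_land=50.096, impact vy=-11.311
  bounce: vy ← 0.8·11.311 = 9.049
Arc 4: start y=0.000, vy=9.049 → t=1.810, apex=4.094, x_land=60.846, impact vy=-9.049
  bounce: vy ← 0.8·9.049 = 7.239
Arc 5: start y=0.000, vy=7.239 → t=1.448, apex=2.620, x_land=69.446, impact vy=-7.239
  bounce: vy ← 0.8·7.239 = 5.791
Arc 6: start y=0.000, vy=5.791 → t=1.158, apex=1.677, x_land=76.327, impact vy=-5.791
  bounce: vy ← 0.8·5.791 = 4.633
Arc 7: start y=0.000, vy=4.633 → t=0.927, apex=1.073, x_land=81.831, impact vy=-4.633
  bounce: vy ← 0.8·4.633 = 3.707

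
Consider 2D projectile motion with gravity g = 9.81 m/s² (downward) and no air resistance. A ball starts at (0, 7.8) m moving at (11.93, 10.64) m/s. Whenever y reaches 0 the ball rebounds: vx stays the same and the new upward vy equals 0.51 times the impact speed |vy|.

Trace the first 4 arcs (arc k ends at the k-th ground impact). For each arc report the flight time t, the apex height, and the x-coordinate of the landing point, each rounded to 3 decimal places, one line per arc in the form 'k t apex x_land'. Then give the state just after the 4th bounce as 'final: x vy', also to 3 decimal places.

1 2.748 13.570 32.783
2 1.697 3.530 53.023
3 0.865 0.918 63.345
4 0.441 0.239 68.610
final: 68.610 1.104

Arc 1: start y=7.800, vy=10.640 → t=2.748, apex=13.570, x_land=32.783, impact vy=-16.317
  bounce: vy ← 0.51·16.317 = 8.322
Arc 2: start y=0.000, vy=8.322 → t=1.697, apex=3.530, x_land=53.023, impact vy=-8.322
  bounce: vy ← 0.51·8.322 = 4.244
Arc 3: start y=0.000, vy=4.244 → t=0.865, apex=0.918, x_land=63.345, impact vy=-4.244
  bounce: vy ← 0.51·4.244 = 2.164
Arc 4: start y=0.000, vy=2.164 → t=0.441, apex=0.239, x_land=68.610, impact vy=-2.164
  bounce: vy ← 0.51·2.164 = 1.104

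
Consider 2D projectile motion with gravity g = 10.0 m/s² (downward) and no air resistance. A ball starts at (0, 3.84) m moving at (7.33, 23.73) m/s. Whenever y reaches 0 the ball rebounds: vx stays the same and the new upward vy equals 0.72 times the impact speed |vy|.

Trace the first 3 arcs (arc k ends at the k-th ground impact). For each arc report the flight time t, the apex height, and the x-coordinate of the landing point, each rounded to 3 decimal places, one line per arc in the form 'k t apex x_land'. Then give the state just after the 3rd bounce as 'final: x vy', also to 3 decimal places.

1 4.903 31.996 35.936
2 3.643 16.587 62.637
3 2.623 8.598 81.862
final: 81.862 9.442

Arc 1: start y=3.840, vy=23.730 → t=4.903, apex=31.996, x_land=35.936, impact vy=-25.296
  bounce: vy ← 0.72·25.296 = 18.213
Arc 2: start y=0.000, vy=18.213 → t=3.643, apex=16.587, x_land=62.637, impact vy=-18.213
  bounce: vy ← 0.72·18.213 = 13.114
Arc 3: start y=0.000, vy=13.114 → t=2.623, apex=8.598, x_land=81.862, impact vy=-13.114
  bounce: vy ← 0.72·13.114 = 9.442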